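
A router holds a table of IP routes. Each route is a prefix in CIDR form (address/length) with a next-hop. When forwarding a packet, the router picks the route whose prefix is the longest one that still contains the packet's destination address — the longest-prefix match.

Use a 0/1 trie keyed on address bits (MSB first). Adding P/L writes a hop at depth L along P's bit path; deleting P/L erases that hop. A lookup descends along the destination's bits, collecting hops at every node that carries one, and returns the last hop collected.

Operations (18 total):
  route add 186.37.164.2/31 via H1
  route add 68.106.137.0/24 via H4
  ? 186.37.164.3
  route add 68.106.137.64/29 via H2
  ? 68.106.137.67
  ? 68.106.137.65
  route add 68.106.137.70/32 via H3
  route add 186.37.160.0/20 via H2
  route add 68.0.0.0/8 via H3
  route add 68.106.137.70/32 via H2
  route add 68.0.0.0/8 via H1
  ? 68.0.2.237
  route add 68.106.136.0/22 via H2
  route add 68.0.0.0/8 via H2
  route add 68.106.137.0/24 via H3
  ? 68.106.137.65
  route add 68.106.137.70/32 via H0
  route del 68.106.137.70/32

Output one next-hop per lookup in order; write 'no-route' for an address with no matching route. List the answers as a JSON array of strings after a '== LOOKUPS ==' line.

Process each operation:
  + 186.37.164.2/31 (H1) depth=31
  + 68.106.137.0/24 (H4) depth=24
  Q 186.37.164.3: descend 1011101000100101101001000000001 ; hops seen [H1] ; pick H1
  + 68.106.137.64/29 (H2) depth=29
  Q 68.106.137.67: descend 01000100011010101000100101000 ; hops seen [H4,H2] ; pick H2
  Q 68.106.137.65: descend 01000100011010101000100101000 ; hops seen [H4,H2] ; pick H2
  + 68.106.137.70/32 (H3) depth=32
  + 186.37.160.0/20 (H2) depth=20
  + 68.0.0.0/8 (H3) depth=8
  + 68.106.137.70/32 (H2) depth=32
  + 68.0.0.0/8 (H1) depth=8
  Q 68.0.2.237: descend 010001000 ; hops seen [H1] ; pick H1
  + 68.106.136.0/22 (H2) depth=22
  + 68.0.0.0/8 (H2) depth=8
  + 68.106.137.0/24 (H3) depth=24
  Q 68.106.137.65: descend 01000100011010101000100101000 ; hops seen [H2,H2,H3,H2] ; pick H2
  + 68.106.137.70/32 (H0) depth=32
  del 68.106.137.70/32 (clear depth 32)

== LOOKUPS ==
["H1","H2","H2","H1","H2"]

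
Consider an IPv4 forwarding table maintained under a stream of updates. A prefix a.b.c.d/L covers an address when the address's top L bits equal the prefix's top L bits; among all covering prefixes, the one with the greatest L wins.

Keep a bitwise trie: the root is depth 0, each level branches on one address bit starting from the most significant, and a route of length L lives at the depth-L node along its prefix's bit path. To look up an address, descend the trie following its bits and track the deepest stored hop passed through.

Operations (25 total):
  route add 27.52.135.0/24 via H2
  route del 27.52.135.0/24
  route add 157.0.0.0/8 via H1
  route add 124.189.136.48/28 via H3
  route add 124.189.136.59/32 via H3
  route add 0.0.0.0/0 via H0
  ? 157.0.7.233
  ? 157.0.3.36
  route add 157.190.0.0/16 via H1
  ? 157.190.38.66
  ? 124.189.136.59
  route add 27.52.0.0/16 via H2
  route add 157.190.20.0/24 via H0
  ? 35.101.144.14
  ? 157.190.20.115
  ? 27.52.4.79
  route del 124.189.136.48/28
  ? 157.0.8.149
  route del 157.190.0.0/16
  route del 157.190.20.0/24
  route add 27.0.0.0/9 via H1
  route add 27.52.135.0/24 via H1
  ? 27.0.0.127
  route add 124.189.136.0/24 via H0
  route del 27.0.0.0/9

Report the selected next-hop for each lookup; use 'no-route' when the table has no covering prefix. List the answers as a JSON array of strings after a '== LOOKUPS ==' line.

Process each operation:
  add 27.52.135.0/24 -> H2 at depth 24
  del 27.52.135.0/24 (clear depth 24)
  add 157.0.0.0/8 -> H1 at depth 8
  add 124.189.136.48/28 -> H3 at depth 28
  add 124.189.136.59/32 -> H3 at depth 32
  add 0.0.0.0/0 -> H0 at depth 0
  lookup 157.0.7.233: bits 10011101 walk d0:H0→d1:-→d2:-→d3:-→d4:-→d5:-→d6:-→d7:-→d8:H1 -> H1
  lookup 157.0.3.36: bits 10011101 walk d0:H0→d1:-→d2:-→d3:-→d4:-→d5:-→d6:-→d7:-→d8:H1 -> H1
  add 157.190.0.0/16 -> H1 at depth 16
  lookup 157.190.38.66: bits 1001110110111110 walk d0:H0→d1:-→d2:-→d3:-→d4:-→d5:-→d6:-→d7:-→d8:H1→d9:-→d10:-→d11:-→d12:-→d13:-→d14:-→d15:-→d16:H1 -> H1
  lookup 124.189.136.59: bits 01111100101111011000100000111011 walk d0:H0→d1:-→d2:-→d3:-→d4:-→d5:-→d6:-→d7:-→d8:-→d9:-→d10:-→d11:-→d12:-→d13:-→d14:-→d15:-→d16:-→d17:-→d18:-→d19:-→d20:-→d21:-→d22:-→d23:-→d24:-→d25:-→d26:-→d27:-→d28:H3→d29:-→d30:-→d31:-→d32:H3 -> H3
  add 27.52.0.0/16 -> H2 at depth 16
  add 157.190.20.0/24 -> H0 at depth 24
  lookup 35.101.144.14: bits 00 walk d0:H0→d1:-→d2:- -> H0
  lookup 157.190.20.115: bits 100111011011111000010100 walk d0:H0→d1:-→d2:-→d3:-→d4:-→d5:-→d6:-→d7:-→d8:H1→d9:-→d10:-→d11:-→d12:-→d13:-→d14:-→d15:-→d16:H1→d17:-→d18:-→d19:-→d20:-→d21:-→d22:-→d23:-→d24:H0 -> H0
  lookup 27.52.4.79: bits 0001101100110100 walk d0:H0→d1:-→d2:-→d3:-→d4:-→d5:-→d6:-→d7:-→d8:-→d9:-→d10:-→d11:-→d12:-→d13:-→d14:-→d15:-→d16:H2 -> H2
  del 124.189.136.48/28 (clear depth 28)
  lookup 157.0.8.149: bits 10011101 walk d0:H0→d1:-→d2:-→d3:-→d4:-→d5:-→d6:-→d7:-→d8:H1 -> H1
  del 157.190.0.0/16 (clear depth 16)
  del 157.190.20.0/24 (clear depth 24)
  add 27.0.0.0/9 -> H1 at depth 9
  add 27.52.135.0/24 -> H1 at depth 24
  lookup 27.0.0.127: bits 0001101100 walk d0:H0→d1:-→d2:-→d3:-→d4:-→d5:-→d6:-→d7:-→d8:-→d9:H1→d10:- -> H1
  add 124.189.136.0/24 -> H0 at depth 24
  del 27.0.0.0/9 (clear depth 9)

== LOOKUPS ==
["H1","H1","H1","H3","H0","H0","H2","H1","H1"]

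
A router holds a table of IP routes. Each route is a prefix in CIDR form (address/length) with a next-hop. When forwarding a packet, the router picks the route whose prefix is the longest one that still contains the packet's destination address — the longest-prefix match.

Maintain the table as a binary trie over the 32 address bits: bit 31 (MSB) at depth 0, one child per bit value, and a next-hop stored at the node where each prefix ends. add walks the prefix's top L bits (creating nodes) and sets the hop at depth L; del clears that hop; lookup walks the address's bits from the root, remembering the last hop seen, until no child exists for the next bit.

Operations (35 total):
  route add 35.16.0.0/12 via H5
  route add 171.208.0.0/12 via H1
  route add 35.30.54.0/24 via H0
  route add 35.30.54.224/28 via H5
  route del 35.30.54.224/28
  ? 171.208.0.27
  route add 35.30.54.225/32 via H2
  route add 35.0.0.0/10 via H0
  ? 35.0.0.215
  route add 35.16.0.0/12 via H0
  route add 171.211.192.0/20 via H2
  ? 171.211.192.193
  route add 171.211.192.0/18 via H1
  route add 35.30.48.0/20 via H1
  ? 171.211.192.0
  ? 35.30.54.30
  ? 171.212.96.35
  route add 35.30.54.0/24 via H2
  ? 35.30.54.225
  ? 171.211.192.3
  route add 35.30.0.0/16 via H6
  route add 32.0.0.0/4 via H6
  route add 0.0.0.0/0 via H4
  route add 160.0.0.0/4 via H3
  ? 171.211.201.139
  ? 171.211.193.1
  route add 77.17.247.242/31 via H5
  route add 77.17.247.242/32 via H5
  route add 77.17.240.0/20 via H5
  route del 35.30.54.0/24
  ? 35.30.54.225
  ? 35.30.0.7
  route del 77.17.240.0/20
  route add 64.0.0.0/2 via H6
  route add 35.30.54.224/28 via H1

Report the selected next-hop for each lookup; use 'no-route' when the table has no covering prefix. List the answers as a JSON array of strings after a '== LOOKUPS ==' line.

Apply in order:
  add 35.16.0.0/12 -> H5 at depth 12
  add 171.208.0.0/12 -> H1 at depth 12
  add 35.30.54.0/24 -> H0 at depth 24
  add 35.30.54.224/28 -> H5 at depth 28
  del 35.30.54.224/28 (clear depth 28)
  ? 171.208.0.27  path d0:-→d1:-→d2:-→d3:-→d4:-→d5:-→d6:-→d7:-→d8:-→d9:-→d10:-→d11:-→d12:H1  best=H1
  add 35.30.54.225/32 -> H2 at depth 32
  add 35.0.0.0/10 -> H0 at depth 10
  ? 35.0.0.215  path d0:-→d1:-→d2:-→d3:-→d4:-→d5:-→d6:-→d7:-→d8:-→d9:-→d10:H0→d11:-  best=H0
  add 35.16.0.0/12 -> H0 at depth 12
  add 171.211.192.0/20 -> H2 at depth 20
  ? 171.211.192.193  path d0:-→d1:-→d2:-→d3:-→d4:-→d5:-→d6:-→d7:-→d8:-→d9:-→d10:-→d11:-→d12:H1→d13:-→d14:-→d15:-→d16:-→d17:-→d18:-→d19:-→d20:H2  best=H2
  add 171.211.192.0/18 -> H1 at depth 18
  add 35.30.48.0/20 -> H1 at depth 20
  ? 171.211.192.0  path d0:-→d1:-→d2:-→d3:-→d4:-→d5:-→d6:-→d7:-→d8:-→d9:-→d10:-→d11:-→d12:H1→d13:-→d14:-→d15:-→d16:-→d17:-→d18:H1→d19:-→d20:H2  best=H2
  ? 35.30.54.30  path d0:-→d1:-→d2:-→d3:-→d4:-→d5:-→d6:-→d7:-→d8:-→d9:-→d10:H0→d11:-→d12:H0→d13:-→d14:-→d15:-→d16:-→d17:-→d18:-→d19:-→d20:H1→d21:-→d22:-→d23:-→d24:H0  best=H0
  ? 171.212.96.35  path d0:-→d1:-→d2:-→d3:-→d4:-→d5:-→d6:-→d7:-→d8:-→d9:-→d10:-→d11:-→d12:H1→d13:-  best=H1
  add 35.30.54.0/24 -> H2 at depth 24
  ? 35.30.54.225  path d0:-→d1:-→d2:-→d3:-→d4:-→d5:-→d6:-→d7:-→d8:-→d9:-→d10:H0→d11:-→d12:H0→d13:-→d14:-→d15:-→d16:-→d17:-→d18:-→d19:-→d20:H1→d21:-→d22:-→d23:-→d24:H2→d25:-→d26:-→d27:-→d28:-→d29:-→d30:-→d31:-→d32:H2  best=H2
  ? 171.211.192.3  path d0:-→d1:-→d2:-→d3:-→d4:-→d5:-→d6:-→d7:-→d8:-→d9:-→d10:-→d11:-→d12:H1→d13:-→d14:-→d15:-→d16:-→d17:-→d18:H1→d19:-→d20:H2  best=H2
  add 35.30.0.0/16 -> H6 at depth 16
  add 32.0.0.0/4 -> H6 at depth 4
  add 0.0.0.0/0 -> H4 at depth 0
  add 160.0.0.0/4 -> H3 at depth 4
  ? 171.211.201.139  path d0:H4→d1:-→d2:-→d3:-→d4:H3→d5:-→d6:-→d7:-→d8:-→d9:-→d10:-→d11:-→d12:H1→d13:-→d14:-→d15:-→d16:-→d17:-→d18:H1→d19:-→d20:H2  best=H2
  ? 171.211.193.1  path d0:H4→d1:-→d2:-→d3:-→d4:H3→d5:-→d6:-→d7:-→d8:-→d9:-→d10:-→d11:-→d12:H1→d13:-→d14:-→d15:-→d16:-→d17:-→d18:H1→d19:-→d20:H2  best=H2
  add 77.17.247.242/31 -> H5 at depth 31
  add 77.17.247.242/32 -> H5 at depth 32
  add 77.17.240.0/20 -> H5 at depth 20
  del 35.30.54.0/24 (clear depth 24)
  ? 35.30.54.225  path d0:H4→d1:-→d2:-→d3:-→d4:H6→d5:-→d6:-→d7:-→d8:-→d9:-→d10:H0→d11:-→d12:H0→d13:-→d14:-→d15:-→d16:H6→d17:-→d18:-→d19:-→d20:H1→d21:-→d22:-→d23:-→d24:-→d25:-→d26:-→d27:-→d28:-→d29:-→d30:-→d31:-→d32:H2  best=H2
  ? 35.30.0.7  path d0:H4→d1:-→d2:-→d3:-→d4:H6→d5:-→d6:-→d7:-→d8:-→d9:-→d10:H0→d11:-→d12:H0→d13:-→d14:-→d15:-→d16:H6→d17:-→d18:-  best=H6
  del 77.17.240.0/20 (clear depth 20)
  add 64.0.0.0/2 -> H6 at depth 2
  add 35.30.54.224/28 -> H1 at depth 28

== LOOKUPS ==
["H1","H0","H2","H2","H0","H1","H2","H2","H2","H2","H2","H6"]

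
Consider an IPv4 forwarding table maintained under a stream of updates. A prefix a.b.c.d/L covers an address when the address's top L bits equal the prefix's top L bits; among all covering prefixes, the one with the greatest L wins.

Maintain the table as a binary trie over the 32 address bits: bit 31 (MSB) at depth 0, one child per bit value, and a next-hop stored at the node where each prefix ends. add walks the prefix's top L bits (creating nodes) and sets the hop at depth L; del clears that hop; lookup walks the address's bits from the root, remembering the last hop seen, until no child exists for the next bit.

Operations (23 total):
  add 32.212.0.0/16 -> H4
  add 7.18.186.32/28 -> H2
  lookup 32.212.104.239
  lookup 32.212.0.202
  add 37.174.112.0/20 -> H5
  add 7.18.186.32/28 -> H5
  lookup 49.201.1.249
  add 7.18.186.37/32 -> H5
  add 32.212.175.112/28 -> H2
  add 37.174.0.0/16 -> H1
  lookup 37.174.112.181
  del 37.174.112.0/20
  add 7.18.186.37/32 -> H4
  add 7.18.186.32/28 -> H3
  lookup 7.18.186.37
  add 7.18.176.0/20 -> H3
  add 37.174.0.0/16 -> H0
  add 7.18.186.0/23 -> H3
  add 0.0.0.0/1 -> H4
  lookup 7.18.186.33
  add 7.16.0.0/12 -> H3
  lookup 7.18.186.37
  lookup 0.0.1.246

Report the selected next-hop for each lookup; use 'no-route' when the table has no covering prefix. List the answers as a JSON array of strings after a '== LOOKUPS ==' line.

Process each operation:
  + 32.212.0.0/16 (H4) depth=16
  + 7.18.186.32/28 (H2) depth=28
  lookup 32.212.104.239: bits 0010000011010100 walk d0:-→d1:-→d2:-→d3:-→d4:-→d5:-→d6:-→d7:-→d8:-→d9:-→d10:-→d11:-→d12:-→d13:-→d14:-→d15:-→d16:H4 -> H4
  lookup 32.212.0.202: bits 0010000011010100 walk d0:-→d1:-→d2:-→d3:-→d4:-→d5:-→d6:-→d7:-→d8:-→d9:-→d10:-→d11:-→d12:-→d13:-→d14:-→d15:-→d16:H4 -> H4
  + 37.174.112.0/20 (H5) depth=20
  + 7.18.186.32/28 (H5) depth=28
  lookup 49.201.1.249: bits 001 walk d0:-→d1:-→d2:-→d3:- -> no-route
  + 7.18.186.37/32 (H5) depth=32
  + 32.212.175.112/28 (H2) depth=28
  + 37.174.0.0/16 (H1) depth=16
  lookup 37.174.112.181: bits 00100101101011100111 walk d0:-→d1:-→d2:-→d3:-→d4:-→d5:-→d6:-→d7:-→d8:-→d9:-→d10:-→d11:-→d12:-→d13:-→d14:-→d15:-→d16:H1→d17:-→d18:-→d19:-→d20:H5 -> H5
  - 37.174.112.0/20 clear@20
  + 7.18.186.37/32 (H4) depth=32
  + 7.18.186.32/28 (H3) depth=28
  lookup 7.18.186.37: bits 00000111000100101011101000100101 walk d0:-→d1:-→d2:-→d3:-→d4:-→d5:-→d6:-→d7:-→d8:-→d9:-→d10:-→d11:-→d12:-→d13:-→d14:-→d15:-→d16:-→d17:-→d18:-→d19:-→d20:-→d21:-→d22:-→d23:-→d24:-→d25:-→d26:-→d27:-→d28:H3→d29:-→d30:-→d31:-→d32:H4 -> H4
  + 7.18.176.0/20 (H3) depth=20
  + 37.174.0.0/16 (H0) depth=16
  + 7.18.186.0/23 (H3) depth=23
  + 0.0.0.0/1 (H4) depth=1
  lookup 7.18.186.33: bits 00000111000100101011101000100 walk d0:-→d1:H4→d2:-→d3:-→d4:-→d5:-→d6:-→d7:-→d8:-→d9:-→d10:-→d11:-→d12:-→d13:-→d14:-→d15:-→d16:-→d17:-→d18:-→d19:-→d20:H3→d21:-→d22:-→d23:H3→d24:-→d25:-→d26:-→d27:-→d28:H3→d29:- -> H3
  + 7.16.0.0/12 (H3) depth=12
  lookup 7.18.186.37: bits 00000111000100101011101000100101 walk d0:-→d1:H4→d2:-→d3:-→d4:-→d5:-→d6:-→d7:-→d8:-→d9:-→d10:-→d11:-→d12:H3→d13:-→d14:-→d15:-→d16:-→d17:-→d18:-→d19:-→d20:H3→d21:-→d22:-→d23:H3→d24:-→d25:-→d26:-→d27:-→d28:H3→d29:-→d30:-→d31:-→d32:H4 -> H4
  lookup 0.0.1.246: bits 00000 walk d0:-→d1:H4→d2:-→d3:-→d4:-→d5:- -> H4

== LOOKUPS ==
["H4","H4","no-route","H5","H4","H3","H4","H4"]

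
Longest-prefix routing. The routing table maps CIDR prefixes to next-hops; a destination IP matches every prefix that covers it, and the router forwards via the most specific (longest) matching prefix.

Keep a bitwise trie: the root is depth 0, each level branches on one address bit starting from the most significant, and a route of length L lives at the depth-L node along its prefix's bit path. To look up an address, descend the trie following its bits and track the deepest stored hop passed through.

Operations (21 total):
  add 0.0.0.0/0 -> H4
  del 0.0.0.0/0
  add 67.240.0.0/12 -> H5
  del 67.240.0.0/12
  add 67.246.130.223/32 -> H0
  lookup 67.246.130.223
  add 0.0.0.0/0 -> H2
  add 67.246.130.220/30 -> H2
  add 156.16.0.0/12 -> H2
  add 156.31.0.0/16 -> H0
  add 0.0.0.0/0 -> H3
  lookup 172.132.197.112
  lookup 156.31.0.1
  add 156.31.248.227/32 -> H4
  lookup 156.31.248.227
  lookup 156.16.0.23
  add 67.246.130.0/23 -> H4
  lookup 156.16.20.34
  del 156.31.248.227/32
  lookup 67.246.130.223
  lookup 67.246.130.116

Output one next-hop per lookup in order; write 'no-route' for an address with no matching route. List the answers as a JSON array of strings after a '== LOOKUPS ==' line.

Process each operation:
  add 0.0.0.0/0 -> H4 at depth 0
  - 0.0.0.0/0 clear@0
  add 67.240.0.0/12 -> H5 at depth 12
  - 67.240.0.0/12 clear@12
  add 67.246.130.223/32 -> H0 at depth 32
  lookup 67.246.130.223: bits 01000011111101101000001011011111 walk d0:-→d1:-→d2:-→d3:-→d4:-→d5:-→d6:-→d7:-→d8:-→d9:-→d10:-→d11:-→d12:-→d13:-→d14:-→d15:-→d16:-→d17:-→d18:-→d19:-→d20:-→d21:-→d22:-→d23:-→d24:-→d25:-→d26:-→d27:-→d28:-→d29:-→d30:-→d31:-→d32:H0 -> H0
  add 0.0.0.0/0 -> H2 at depth 0
  add 67.246.130.220/30 -> H2 at depth 30
  add 156.16.0.0/12 -> H2 at depth 12
  add 156.31.0.0/16 -> H0 at depth 16
  add 0.0.0.0/0 -> H3 at depth 0
  lookup 172.132.197.112: bits 10 walk d0:H3→d1:-→d2:- -> H3
  lookup 156.31.0.1: bits 1001110000011111 walk d0:H3→d1:-→d2:-→d3:-→d4:-→d5:-→d6:-→d7:-→d8:-→d9:-→d10:-→d11:-→d12:H2→d13:-→d14:-→d15:-→d16:H0 -> H0
  add 156.31.248.227/32 -> H4 at depth 32
  lookup 156.31.248.227: bits 10011100000111111111100011100011 walk d0:H3→d1:-→d2:-→d3:-→d4:-→d5:-→d6:-→d7:-→d8:-→d9:-→d10:-→d11:-→d12:H2→d13:-→d14:-→d15:-→d16:H0→d17:-→d18:-→d19:-→d20:-→d21:-→d22:-→d23:-→d24:-→d25:-→d26:-→d27:-→d28:-→d29:-→d30:-→d31:-→d32:H4 -> H4
  lookup 156.16.0.23: bits 100111000001 walk d0:H3→d1:-→d2:-→d3:-→d4:-→d5:-→d6:-→d7:-→d8:-→d9:-→d10:-→d11:-→d12:H2 -> H2
  add 67.246.130.0/23 -> H4 at depth 23
  lookup 156.16.20.34: bits 100111000001 walk d0:H3→d1:-→d2:-→d3:-→d4:-→d5:-→d6:-→d7:-→d8:-→d9:-→d10:-→d11:-→d12:H2 -> H2
  - 156.31.248.227/32 clear@32
  lookup 67.246.130.223: bits 01000011111101101000001011011111 walk d0:H3→d1:-→d2:-→d3:-→d4:-→d5:-→d6:-→d7:-→d8:-→d9:-→d10:-→d11:-→d12:-→d13:-→d14:-→d15:-→d16:-→d17:-→d18:-→d19:-→d20:-→d21:-→d22:-→d23:H4→d24:-→d25:-→d26:-→d27:-→d28:-→d29:-→d30:H2→d31:-→d32:H0 -> H0
  lookup 67.246.130.116: bits 010000111111011010000010 walk d0:H3→d1:-→d2:-→d3:-→d4:-→d5:-→d6:-→d7:-→d8:-→d9:-→d10:-→d11:-→d12:-→d13:-→d14:-→d15:-→d16:-→d17:-→d18:-→d19:-→d20:-→d21:-→d22:-→d23:H4→d24:- -> H4

== LOOKUPS ==
["H0","H3","H0","H4","H2","H2","H0","H4"]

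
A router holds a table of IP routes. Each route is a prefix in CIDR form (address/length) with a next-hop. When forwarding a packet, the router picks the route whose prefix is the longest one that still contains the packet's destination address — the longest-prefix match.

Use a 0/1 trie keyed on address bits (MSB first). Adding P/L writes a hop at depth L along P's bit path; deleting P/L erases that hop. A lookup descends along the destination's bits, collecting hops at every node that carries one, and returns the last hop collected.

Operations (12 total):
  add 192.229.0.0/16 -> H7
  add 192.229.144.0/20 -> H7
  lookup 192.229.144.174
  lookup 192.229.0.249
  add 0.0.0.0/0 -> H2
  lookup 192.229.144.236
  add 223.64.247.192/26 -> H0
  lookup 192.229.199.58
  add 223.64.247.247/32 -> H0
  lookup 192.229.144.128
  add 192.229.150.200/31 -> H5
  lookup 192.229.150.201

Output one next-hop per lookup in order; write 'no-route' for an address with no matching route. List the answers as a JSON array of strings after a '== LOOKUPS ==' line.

Apply in order:
  + 192.229.0.0/16 (H7) depth=16
  + 192.229.144.0/20 (H7) depth=20
  ? 192.229.144.174  path d0:-→d1:-→d2:-→d3:-→d4:-→d5:-→d6:-→d7:-→d8:-→d9:-→d10:-→d11:-→d12:-→d13:-→d14:-→d15:-→d16:H7→d17:-→d18:-→d19:-→d20:H7  best=H7
  ? 192.229.0.249  path d0:-→d1:-→d2:-→d3:-→d4:-→d5:-→d6:-→d7:-→d8:-→d9:-→d10:-→d11:-→d12:-→d13:-→d14:-→d15:-→d16:H7  best=H7
  + 0.0.0.0/0 (H2) depth=0
  ? 192.229.144.236  path d0:H2→d1:-→d2:-→d3:-→d4:-→d5:-→d6:-→d7:-→d8:-→d9:-→d10:-→d11:-→d12:-→d13:-→d14:-→d15:-→d16:H7→d17:-→d18:-→d19:-→d20:H7  best=H7
  + 223.64.247.192/26 (H0) depth=26
  ? 192.229.199.58  path d0:H2→d1:-→d2:-→d3:-→d4:-→d5:-→d6:-→d7:-→d8:-→d9:-→d10:-→d11:-→d12:-→d13:-→d14:-→d15:-→d16:H7→d17:-  best=H7
  + 223.64.247.247/32 (H0) depth=32
  ? 192.229.144.128  path d0:H2→d1:-→d2:-→d3:-→d4:-→d5:-→d6:-→d7:-→d8:-→d9:-→d10:-→d11:-→d12:-→d13:-→d14:-→d15:-→d16:H7→d17:-→d18:-→d19:-→d20:H7  best=H7
  + 192.229.150.200/31 (H5) depth=31
  ? 192.229.150.201  path d0:H2→d1:-→d2:-→d3:-→d4:-→d5:-→d6:-→d7:-→d8:-→d9:-→d10:-→d11:-→d12:-→d13:-→d14:-→d15:-→d16:H7→d17:-→d18:-→d19:-→d20:H7→d21:-→d22:-→d23:-→d24:-→d25:-→d26:-→d27:-→d28:-→d29:-→d30:-→d31:H5  best=H5

== LOOKUPS ==
["H7","H7","H7","H7","H7","H5"]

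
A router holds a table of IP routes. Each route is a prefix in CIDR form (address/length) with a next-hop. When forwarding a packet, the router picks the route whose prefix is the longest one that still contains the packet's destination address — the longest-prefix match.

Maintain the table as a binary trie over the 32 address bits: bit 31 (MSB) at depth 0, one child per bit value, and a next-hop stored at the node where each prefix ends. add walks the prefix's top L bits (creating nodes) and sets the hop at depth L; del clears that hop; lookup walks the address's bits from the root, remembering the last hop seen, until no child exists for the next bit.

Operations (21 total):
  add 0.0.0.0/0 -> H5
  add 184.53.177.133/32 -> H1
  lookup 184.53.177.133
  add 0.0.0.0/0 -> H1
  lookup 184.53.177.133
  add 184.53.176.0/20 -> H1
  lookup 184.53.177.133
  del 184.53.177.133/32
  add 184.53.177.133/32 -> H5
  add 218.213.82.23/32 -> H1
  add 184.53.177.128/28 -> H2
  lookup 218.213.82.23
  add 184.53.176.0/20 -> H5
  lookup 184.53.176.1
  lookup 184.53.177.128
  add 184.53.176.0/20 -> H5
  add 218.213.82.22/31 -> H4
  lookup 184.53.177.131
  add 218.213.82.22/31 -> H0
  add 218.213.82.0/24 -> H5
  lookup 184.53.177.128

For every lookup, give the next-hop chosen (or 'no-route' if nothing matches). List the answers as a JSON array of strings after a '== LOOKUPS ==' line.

Apply in order:
  add 0.0.0.0/0 -> H5 at depth 0
  add 184.53.177.133/32 -> H1 at depth 32
  lookup 184.53.177.133: bits 10111000001101011011000110000101 walk d0:H5→d1:-→d2:-→d3:-→d4:-→d5:-→d6:-→d7:-→d8:-→d9:-→d10:-→d11:-→d12:-→d13:-→d14:-→d15:-→d16:-→d17:-→d18:-→d19:-→d20:-→d21:-→d22:-→d23:-→d24:-→d25:-→d26:-→d27:-→d28:-→d29:-→d30:-→d31:-→d32:H1 -> H1
  add 0.0.0.0/0 -> H1 at depth 0
  lookup 184.53.177.133: bits 10111000001101011011000110000101 walk d0:H1→d1:-→d2:-→d3:-→d4:-→d5:-→d6:-→d7:-→d8:-→d9:-→d10:-→d11:-→d12:-→d13:-→d14:-→d15:-→d16:-→d17:-→d18:-→d19:-→d20:-→d21:-→d22:-→d23:-→d24:-→d25:-→d26:-→d27:-→d28:-→d29:-→d30:-→d31:-→d32:H1 -> H1
  add 184.53.176.0/20 -> H1 at depth 20
  lookup 184.53.177.133: bits 10111000001101011011000110000101 walk d0:H1→d1:-→d2:-→d3:-→d4:-→d5:-→d6:-→d7:-→d8:-→d9:-→d10:-→d11:-→d12:-→d13:-→d14:-→d15:-→d16:-→d17:-→d18:-→d19:-→d20:H1→d21:-→d22:-→d23:-→d24:-→d25:-→d26:-→d27:-→d28:-→d29:-→d30:-→d31:-→d32:H1 -> H1
  del 184.53.177.133/32 (clear depth 32)
  add 184.53.177.133/32 -> H5 at depth 32
  add 218.213.82.23/32 -> H1 at depth 32
  add 184.53.177.128/28 -> H2 at depth 28
  lookup 218.213.82.23: bits 11011010110101010101001000010111 walk d0:H1→d1:-→d2:-→d3:-→d4:-→d5:-→d6:-→d7:-→d8:-→d9:-→d10:-→d11:-→d12:-→d13:-→d14:-→d15:-→d16:-→d17:-→d18:-→d19:-→d20:-→d21:-→d22:-→d23:-→d24:-→d25:-→d26:-→d27:-→d28:-→d29:-→d30:-→d31:-→d32:H1 -> H1
  add 184.53.176.0/20 -> H5 at depth 20
  lookup 184.53.176.1: bits 10111000001101011011000 walk d0:H1→d1:-→d2:-→d3:-→d4:-→d5:-→d6:-→d7:-→d8:-→d9:-→d10:-→d11:-→d12:-→d13:-→d14:-→d15:-→d16:-→d17:-→d18:-→d19:-→d20:H5→d21:-→d22:-→d23:- -> H5
  lookup 184.53.177.128: bits 10111000001101011011000110000 walk d0:H1→d1:-→d2:-→d3:-→d4:-→d5:-→d6:-→d7:-→d8:-→d9:-→d10:-→d11:-→d12:-→d13:-→d14:-→d15:-→d16:-→d17:-→d18:-→d19:-→d20:H5→d21:-→d22:-→d23:-→d24:-→d25:-→d26:-→d27:-→d28:H2→d29:- -> H2
  add 184.53.176.0/20 -> H5 at depth 20
  add 218.213.82.22/31 -> H4 at depth 31
  lookup 184.53.177.131: bits 10111000001101011011000110000 walk d0:H1→d1:-→d2:-→d3:-→d4:-→d5:-→d6:-→d7:-→d8:-→d9:-→d10:-→d11:-→d12:-→d13:-→d14:-→d15:-→d16:-→d17:-→d18:-→d19:-→d20:H5→d21:-→d22:-→d23:-→d24:-→d25:-→d26:-→d27:-→d28:H2→d29:- -> H2
  add 218.213.82.22/31 -> H0 at depth 31
  add 218.213.82.0/24 -> H5 at depth 24
  lookup 184.53.177.128: bits 10111000001101011011000110000 walk d0:H1→d1:-→d2:-→d3:-→d4:-→d5:-→d6:-→d7:-→d8:-→d9:-→d10:-→d11:-→d12:-→d13:-→d14:-→d15:-→d16:-→d17:-→d18:-→d19:-→d20:H5→d21:-→d22:-→d23:-→d24:-→d25:-→d26:-→d27:-→d28:H2→d29:- -> H2

== LOOKUPS ==
["H1","H1","H1","H1","H5","H2","H2","H2"]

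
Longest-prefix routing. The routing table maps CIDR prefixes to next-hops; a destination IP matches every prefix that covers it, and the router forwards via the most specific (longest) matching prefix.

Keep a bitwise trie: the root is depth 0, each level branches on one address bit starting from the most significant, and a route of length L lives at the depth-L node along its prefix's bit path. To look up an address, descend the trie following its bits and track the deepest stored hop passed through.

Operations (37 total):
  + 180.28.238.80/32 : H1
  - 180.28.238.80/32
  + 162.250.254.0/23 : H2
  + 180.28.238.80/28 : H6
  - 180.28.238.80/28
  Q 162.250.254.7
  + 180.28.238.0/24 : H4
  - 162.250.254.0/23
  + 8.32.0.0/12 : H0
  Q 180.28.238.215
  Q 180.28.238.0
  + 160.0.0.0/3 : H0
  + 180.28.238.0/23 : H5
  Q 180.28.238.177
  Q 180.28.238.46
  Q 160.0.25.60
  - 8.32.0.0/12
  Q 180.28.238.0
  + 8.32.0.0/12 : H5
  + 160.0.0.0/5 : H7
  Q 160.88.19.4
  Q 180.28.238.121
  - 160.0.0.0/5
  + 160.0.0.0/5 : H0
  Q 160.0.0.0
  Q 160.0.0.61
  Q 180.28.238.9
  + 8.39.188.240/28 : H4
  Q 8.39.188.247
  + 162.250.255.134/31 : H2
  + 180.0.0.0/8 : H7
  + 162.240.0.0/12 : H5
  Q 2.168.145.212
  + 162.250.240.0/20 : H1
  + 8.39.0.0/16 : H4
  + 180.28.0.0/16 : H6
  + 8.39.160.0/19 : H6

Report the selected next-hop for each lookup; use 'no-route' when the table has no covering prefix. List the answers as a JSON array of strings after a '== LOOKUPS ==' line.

Process each operation:
  + 180.28.238.80/32 (H1) depth=32
  del 180.28.238.80/32 (clear depth 32)
  + 162.250.254.0/23 (H2) depth=23
  + 180.28.238.80/28 (H6) depth=28
  del 180.28.238.80/28 (clear depth 28)
  lookup 162.250.254.7: bits 10100010111110101111111 walk d0:-→d1:-→d2:-→d3:-→d4:-→d5:-→d6:-→d7:-→d8:-→d9:-→d10:-→d11:-→d12:-→d13:-→d14:-→d15:-→d16:-→d17:-→d18:-→d19:-→d20:-→d21:-→d22:-→d23:H2 -> H2
  + 180.28.238.0/24 (H4) depth=24
  del 162.250.254.0/23 (clear depth 23)
  + 8.32.0.0/12 (H0) depth=12
  lookup 180.28.238.215: bits 101101000001110011101110 walk d0:-→d1:-→d2:-→d3:-→d4:-→d5:-→d6:-→d7:-→d8:-→d9:-→d10:-→d11:-→d12:-→d13:-→d14:-→d15:-→d16:-→d17:-→d18:-→d19:-→d20:-→d21:-→d22:-→d23:-→d24:H4 -> H4
  lookup 180.28.238.0: bits 1011010000011100111011100 walk d0:-→d1:-→d2:-→d3:-→d4:-→d5:-→d6:-→d7:-→d8:-→d9:-→d10:-→d11:-→d12:-→d13:-→d14:-→d15:-→d16:-→d17:-→d18:-→d19:-→d20:-→d21:-→d22:-→d23:-→d24:H4→d25:- -> H4
  + 160.0.0.0/3 (H0) depth=3
  + 180.28.238.0/23 (H5) depth=23
  lookup 180.28.238.177: bits 101101000001110011101110 walk d0:-→d1:-→d2:-→d3:H0→d4:-→d5:-→d6:-→d7:-→d8:-→d9:-→d10:-→d11:-→d12:-→d13:-→d14:-→d15:-→d16:-→d17:-→d18:-→d19:-→d20:-→d21:-→d22:-→d23:H5→d24:H4 -> H4
  lookup 180.28.238.46: bits 1011010000011100111011100 walk d0:-→d1:-→d2:-→d3:H0→d4:-→d5:-→d6:-→d7:-→d8:-→d9:-→d10:-→d11:-→d12:-→d13:-→d14:-→d15:-→d16:-→d17:-→d18:-→d19:-→d20:-→d21:-→d22:-→d23:H5→d24:H4→d25:- -> H4
  lookup 160.0.25.60: bits 101000 walk d0:-→d1:-→d2:-→d3:H0→d4:-→d5:-→d6:- -> H0
  del 8.32.0.0/12 (clear depth 12)
  lookup 180.28.238.0: bits 1011010000011100111011100 walk d0:-→d1:-→d2:-→d3:H0→d4:-→d5:-→d6:-→d7:-→d8:-→d9:-→d10:-→d11:-→d12:-→d13:-→d14:-→d15:-→d16:-→d17:-→d18:-→d19:-→d20:-→d21:-→d22:-→d23:H5→d24:H4→d25:- -> H4
  + 8.32.0.0/12 (H5) depth=12
  + 160.0.0.0/5 (H7) depth=5
  lookup 160.88.19.4: bits 101000 walk d0:-→d1:-→d2:-→d3:H0→d4:-→d5:H7→d6:- -> H7
  lookup 180.28.238.121: bits 10110100000111001110111001 walk d0:-→d1:-→d2:-→d3:H0→d4:-→d5:-→d6:-→d7:-→d8:-→d9:-→d10:-→d11:-→d12:-→d13:-→d14:-→d15:-→d16:-→d17:-→d18:-→d19:-→d20:-→d21:-→d22:-→d23:H5→d24:H4→d25:-→d26:- -> H4
  del 160.0.0.0/5 (clear depth 5)
  + 160.0.0.0/5 (H0) depth=5
  lookup 160.0.0.0: bits 101000 walk d0:-→d1:-→d2:-→d3:H0→d4:-→d5:H0→d6:- -> H0
  lookup 160.0.0.61: bits 101000 walk d0:-→d1:-→d2:-→d3:H0→d4:-→d5:H0→d6:- -> H0
  lookup 180.28.238.9: bits 1011010000011100111011100 walk d0:-→d1:-→d2:-→d3:H0→d4:-→d5:-→d6:-→d7:-→d8:-→d9:-→d10:-→d11:-→d12:-→d13:-→d14:-→d15:-→d16:-→d17:-→d18:-→d19:-→d20:-→d21:-→d22:-→d23:H5→d24:H4→d25:- -> H4
  + 8.39.188.240/28 (H4) depth=28
  lookup 8.39.188.247: bits 0000100000100111101111001111 walk d0:-→d1:-→d2:-→d3:-→d4:-→d5:-→d6:-→d7:-→d8:-→d9:-→d10:-→d11:-→d12:H5→d13:-→d14:-→d15:-→d16:-→d17:-→d18:-→d19:-→d20:-→d21:-→d22:-→d23:-→d24:-→d25:-→d26:-→d27:-→d28:H4 -> H4
  + 162.250.255.134/31 (H2) depth=31
  + 180.0.0.0/8 (H7) depth=8
  + 162.240.0.0/12 (H5) depth=12
  lookup 2.168.145.212: bits 0000 walk d0:-→d1:-→d2:-→d3:-→d4:- -> no-route
  + 162.250.240.0/20 (H1) depth=20
  + 8.39.0.0/16 (H4) depth=16
  + 180.28.0.0/16 (H6) depth=16
  + 8.39.160.0/19 (H6) depth=19

== LOOKUPS ==
["H2","H4","H4","H4","H4","H0","H4","H7","H4","H0","H0","H4","H4","no-route"]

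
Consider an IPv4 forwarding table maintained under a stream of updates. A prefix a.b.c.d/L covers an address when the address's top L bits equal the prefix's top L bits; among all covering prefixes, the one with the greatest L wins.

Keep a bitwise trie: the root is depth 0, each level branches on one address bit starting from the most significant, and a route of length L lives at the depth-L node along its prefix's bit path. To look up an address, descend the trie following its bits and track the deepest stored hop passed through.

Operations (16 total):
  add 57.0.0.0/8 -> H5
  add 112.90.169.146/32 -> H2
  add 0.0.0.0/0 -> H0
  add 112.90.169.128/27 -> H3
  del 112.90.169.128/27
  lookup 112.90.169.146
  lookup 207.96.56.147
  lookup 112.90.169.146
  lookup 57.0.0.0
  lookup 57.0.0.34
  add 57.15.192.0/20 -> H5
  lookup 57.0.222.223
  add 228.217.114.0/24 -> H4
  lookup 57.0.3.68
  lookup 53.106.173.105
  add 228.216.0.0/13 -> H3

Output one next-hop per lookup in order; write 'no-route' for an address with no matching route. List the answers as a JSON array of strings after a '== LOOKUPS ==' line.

Process each operation:
  add 57.0.0.0/8 -> H5 at depth 8
  add 112.90.169.146/32 -> H2 at depth 32
  add 0.0.0.0/0 -> H0 at depth 0
  add 112.90.169.128/27 -> H3 at depth 27
  - 112.90.169.128/27 clear@27
  lookup 112.90.169.146: bits 01110000010110101010100110010010 walk d0:H0→d1:-→d2:-→d3:-→d4:-→d5:-→d6:-→d7:-→d8:-→d9:-→d10:-→d11:-→d12:-→d13:-→d14:-→d15:-→d16:-→d17:-→d18:-→d19:-→d20:-→d21:-→d22:-→d23:-→d24:-→d25:-→d26:-→d27:-→d28:-→d29:-→d30:-→d31:-→d32:H2 -> H2
  lookup 207.96.56.147: bits ε walk d0:H0 -> H0
  lookup 112.90.169.146: bits 01110000010110101010100110010010 walk d0:H0→d1:-→d2:-→d3:-→d4:-→d5:-→d6:-→d7:-→d8:-→d9:-→d10:-→d11:-→d12:-→d13:-→d14:-→d15:-→d16:-→d17:-→d18:-→d19:-→d20:-→d21:-→d22:-→d23:-→d24:-→d25:-→d26:-→d27:-→d28:-→d29:-→d30:-→d31:-→d32:H2 -> H2
  lookup 57.0.0.0: bits 00111001 walk d0:H0→d1:-→d2:-→d3:-→d4:-→d5:-→d6:-→d7:-→d8:H5 -> H5
  lookup 57.0.0.34: bits 00111001 walk d0:H0→d1:-→d2:-→d3:-→d4:-→d5:-→d6:-→d7:-→d8:H5 -> H5
  add 57.15.192.0/20 -> H5 at depth 20
  lookup 57.0.222.223: bits 001110010000 walk d0:H0→d1:-→d2:-→d3:-→d4:-→d5:-→d6:-→d7:-→d8:H5→d9:-→d10:-→d11:-→d12:- -> H5
  add 228.217.114.0/24 -> H4 at depth 24
  lookup 57.0.3.68: bits 001110010000 walk d0:H0→d1:-→d2:-→d3:-→d4:-→d5:-→d6:-→d7:-→d8:H5→d9:-→d10:-→d11:-→d12:- -> H5
  lookup 53.106.173.105: bits 0011 walk d0:H0→d1:-→d2:-→d3:-→d4:- -> H0
  add 228.216.0.0/13 -> H3 at depth 13

== LOOKUPS ==
["H2","H0","H2","H5","H5","H5","H5","H0"]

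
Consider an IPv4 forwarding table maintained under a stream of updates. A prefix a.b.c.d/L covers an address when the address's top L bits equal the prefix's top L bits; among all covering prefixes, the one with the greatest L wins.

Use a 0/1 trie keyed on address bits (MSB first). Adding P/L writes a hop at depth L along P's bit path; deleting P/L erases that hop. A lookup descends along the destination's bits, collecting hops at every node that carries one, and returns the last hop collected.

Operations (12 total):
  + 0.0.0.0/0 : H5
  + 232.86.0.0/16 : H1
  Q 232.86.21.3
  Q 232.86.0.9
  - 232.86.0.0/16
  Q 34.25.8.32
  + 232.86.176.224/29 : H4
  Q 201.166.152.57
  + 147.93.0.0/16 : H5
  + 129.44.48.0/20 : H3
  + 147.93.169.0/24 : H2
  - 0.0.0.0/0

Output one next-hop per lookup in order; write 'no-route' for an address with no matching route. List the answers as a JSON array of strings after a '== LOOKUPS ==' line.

Apply in order:
  + 0.0.0.0/0 (H5) depth=0
  + 232.86.0.0/16 (H1) depth=16
  lookup 232.86.21.3: bits 1110100001010110 walk d0:H5→d1:-→d2:-→d3:-→d4:-→d5:-→d6:-→d7:-→d8:-→d9:-→d10:-→d11:-→d12:-→d13:-→d14:-→d15:-→d16:H1 -> H1
  lookup 232.86.0.9: bits 1110100001010110 walk d0:H5→d1:-→d2:-→d3:-→d4:-→d5:-→d6:-→d7:-→d8:-→d9:-→d10:-→d11:-→d12:-→d13:-→d14:-→d15:-→d16:H1 -> H1
  - 232.86.0.0/16 clear@16
  lookup 34.25.8.32: bits ε walk d0:H5 -> H5
  + 232.86.176.224/29 (H4) depth=29
  lookup 201.166.152.57: bits 11 walk d0:H5→d1:-→d2:- -> H5
  + 147.93.0.0/16 (H5) depth=16
  + 129.44.48.0/20 (H3) depth=20
  + 147.93.169.0/24 (H2) depth=24
  - 0.0.0.0/0 clear@0

== LOOKUPS ==
["H1","H1","H5","H5"]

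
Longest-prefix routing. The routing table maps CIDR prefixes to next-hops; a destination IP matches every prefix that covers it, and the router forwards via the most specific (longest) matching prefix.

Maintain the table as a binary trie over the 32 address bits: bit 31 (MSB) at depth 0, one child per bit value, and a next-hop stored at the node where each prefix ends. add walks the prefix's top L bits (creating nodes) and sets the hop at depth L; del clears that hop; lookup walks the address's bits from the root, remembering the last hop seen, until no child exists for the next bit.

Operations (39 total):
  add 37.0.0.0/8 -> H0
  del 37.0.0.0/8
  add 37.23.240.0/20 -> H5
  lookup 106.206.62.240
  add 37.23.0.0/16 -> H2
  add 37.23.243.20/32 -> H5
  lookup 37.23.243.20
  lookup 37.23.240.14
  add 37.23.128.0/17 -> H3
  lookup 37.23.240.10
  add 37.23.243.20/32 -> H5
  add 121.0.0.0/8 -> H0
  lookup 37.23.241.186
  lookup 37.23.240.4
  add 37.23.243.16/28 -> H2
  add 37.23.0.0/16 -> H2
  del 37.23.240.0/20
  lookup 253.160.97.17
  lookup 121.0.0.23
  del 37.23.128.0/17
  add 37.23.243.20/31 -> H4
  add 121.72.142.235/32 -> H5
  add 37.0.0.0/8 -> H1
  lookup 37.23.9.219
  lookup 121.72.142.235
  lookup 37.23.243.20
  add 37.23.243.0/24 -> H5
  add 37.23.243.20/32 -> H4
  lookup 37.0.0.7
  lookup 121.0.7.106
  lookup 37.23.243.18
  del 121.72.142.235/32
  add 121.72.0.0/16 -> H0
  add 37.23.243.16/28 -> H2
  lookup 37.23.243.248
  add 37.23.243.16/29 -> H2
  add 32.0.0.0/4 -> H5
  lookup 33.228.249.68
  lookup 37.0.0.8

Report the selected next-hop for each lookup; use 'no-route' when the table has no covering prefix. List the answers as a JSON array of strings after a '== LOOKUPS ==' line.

Process each operation:
  + 37.0.0.0/8 (H0) depth=8
  del 37.0.0.0/8 (clear depth 8)
  + 37.23.240.0/20 (H5) depth=20
  ? 106.206.62.240  path d0:-→d1:-  best=no-route
  + 37.23.0.0/16 (H2) depth=16
  + 37.23.243.20/32 (H5) depth=32
  ? 37.23.243.20  path d0:-→d1:-→d2:-→d3:-→d4:-→d5:-→d6:-→d7:-→d8:-→d9:-→d10:-→d11:-→d12:-→d13:-→d14:-→d15:-→d16:H2→d17:-→d18:-→d19:-→d20:H5→d21:-→d22:-→d23:-→d24:-→d25:-→d26:-→d27:-→d28:-→d29:-→d30:-→d31:-→d32:H5  best=H5
  ? 37.23.240.14  path d0:-→d1:-→d2:-→d3:-→d4:-→d5:-→d6:-→d7:-→d8:-→d9:-→d10:-→d11:-→d12:-→d13:-→d14:-→d15:-→d16:H2→d17:-→d18:-→d19:-→d20:H5→d21:-→d22:-  best=H5
  + 37.23.128.0/17 (H3) depth=17
  ? 37.23.240.10  path d0:-→d1:-→d2:-→d3:-→d4:-→d5:-→d6:-→d7:-→d8:-→d9:-→d10:-→d11:-→d12:-→d13:-→d14:-→d15:-→d16:H2→d17:H3→d18:-→d19:-→d20:H5→d21:-→d22:-  best=H5
  + 37.23.243.20/32 (H5) depth=32
  + 121.0.0.0/8 (H0) depth=8
  ? 37.23.241.186  path d0:-→d1:-→d2:-→d3:-→d4:-→d5:-→d6:-→d7:-→d8:-→d9:-→d10:-→d11:-→d12:-→d13:-→d14:-→d15:-→d16:H2→d17:H3→d18:-→d19:-→d20:H5→d21:-→d22:-  best=H5
  ? 37.23.240.4  path d0:-→d1:-→d2:-→d3:-→d4:-→d5:-→d6:-→d7:-→d8:-→d9:-→d10:-→d11:-→d12:-→d13:-→d14:-→d15:-→d16:H2→d17:H3→d18:-→d19:-→d20:H5→d21:-→d22:-  best=H5
  + 37.23.243.16/28 (H2) depth=28
  + 37.23.0.0/16 (H2) depth=16
  del 37.23.240.0/20 (clear depth 20)
  ? 253.160.97.17  path d0:-  best=no-route
  ? 121.0.0.23  path d0:-→d1:-→d2:-→d3:-→d4:-→d5:-→d6:-→d7:-→d8:H0  best=H0
  del 37.23.128.0/17 (clear depth 17)
  + 37.23.243.20/31 (H4) depth=31
  + 121.72.142.235/32 (H5) depth=32
  + 37.0.0.0/8 (H1) depth=8
  ? 37.23.9.219  path d0:-→d1:-→d2:-→d3:-→d4:-→d5:-→d6:-→d7:-→d8:H1→d9:-→d10:-→d11:-→d12:-→d13:-→d14:-→d15:-→d16:H2  best=H2
  ? 121.72.142.235  path d0:-→d1:-→d2:-→d3:-→d4:-→d5:-→d6:-→d7:-→d8:H0→d9:-→d10:-→d11:-→d12:-→d13:-→d14:-→d15:-→d16:-→d17:-→d18:-→d19:-→d20:-→d21:-→d22:-→d23:-→d24:-→d25:-→d26:-→d27:-→d28:-→d29:-→d30:-→d31:-→d32:H5  best=H5
  ? 37.23.243.20  path d0:-→d1:-→d2:-→d3:-→d4:-→d5:-→d6:-→d7:-→d8:H1→d9:-→d10:-→d11:-→d12:-→d13:-→d14:-→d15:-→d16:H2→d17:-→d18:-→d19:-→d20:-→d21:-→d22:-→d23:-→d24:-→d25:-→d26:-→d27:-→d28:H2→d29:-→d30:-→d31:H4→d32:H5  best=H5
  + 37.23.243.0/24 (H5) depth=24
  + 37.23.243.20/32 (H4) depth=32
  ? 37.0.0.7  path d0:-→d1:-→d2:-→d3:-→d4:-→d5:-→d6:-→d7:-→d8:H1→d9:-→d10:-→d11:-  best=H1
  ? 121.0.7.106  path d0:-→d1:-→d2:-→d3:-→d4:-→d5:-→d6:-→d7:-→d8:H0→d9:-  best=H0
  ? 37.23.243.18  path d0:-→d1:-→d2:-→d3:-→d4:-→d5:-→d6:-→d7:-→d8:H1→d9:-→d10:-→d11:-→d12:-→d13:-→d14:-→d15:-→d16:H2→d17:-→d18:-→d19:-→d20:-→d21:-→d22:-→d23:-→d24:H5→d25:-→d26:-→d27:-→d28:H2→d29:-  best=H2
  del 121.72.142.235/32 (clear depth 32)
  + 121.72.0.0/16 (H0) depth=16
  + 37.23.243.16/28 (H2) depth=28
  ? 37.23.243.248  path d0:-→d1:-→d2:-→d3:-→d4:-→d5:-→d6:-→d7:-→d8:H1→d9:-→d10:-→d11:-→d12:-→d13:-→d14:-→d15:-→d16:H2→d17:-→d18:-→d19:-→d20:-→d21:-→d22:-→d23:-→d24:H5  best=H5
  + 37.23.243.16/29 (H2) depth=29
  + 32.0.0.0/4 (H5) depth=4
  ? 33.228.249.68  path d0:-→d1:-→d2:-→d3:-→d4:H5→d5:-  best=H5
  ? 37.0.0.8  path d0:-→d1:-→d2:-→d3:-→d4:H5→d5:-→d6:-→d7:-→d8:H1→d9:-→d10:-→d11:-  best=H1

== LOOKUPS ==
["no-route","H5","H5","H5","H5","H5","no-route","H0","H2","H5","H5","H1","H0","H2","H5","H5","H1"]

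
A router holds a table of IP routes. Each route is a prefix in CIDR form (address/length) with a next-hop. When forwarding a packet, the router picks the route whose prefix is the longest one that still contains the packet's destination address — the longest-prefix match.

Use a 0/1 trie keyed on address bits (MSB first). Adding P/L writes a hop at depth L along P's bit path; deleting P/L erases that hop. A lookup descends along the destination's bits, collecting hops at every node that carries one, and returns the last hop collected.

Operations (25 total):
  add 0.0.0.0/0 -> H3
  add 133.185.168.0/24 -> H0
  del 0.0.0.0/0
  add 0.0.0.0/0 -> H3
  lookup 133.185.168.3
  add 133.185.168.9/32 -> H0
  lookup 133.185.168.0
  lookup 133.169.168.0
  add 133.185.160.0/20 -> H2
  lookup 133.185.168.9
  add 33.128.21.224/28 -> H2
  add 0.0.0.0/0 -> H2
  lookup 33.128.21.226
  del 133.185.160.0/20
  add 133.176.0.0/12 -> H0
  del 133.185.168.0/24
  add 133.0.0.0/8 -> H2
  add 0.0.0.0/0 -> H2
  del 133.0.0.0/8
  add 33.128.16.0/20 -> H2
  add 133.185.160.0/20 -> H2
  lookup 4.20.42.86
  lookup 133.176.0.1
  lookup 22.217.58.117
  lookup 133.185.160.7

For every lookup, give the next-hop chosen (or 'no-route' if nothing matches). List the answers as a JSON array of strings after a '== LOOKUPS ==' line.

Apply in order:
  add 0.0.0.0/0 -> H3 at depth 0
  add 133.185.168.0/24 -> H0 at depth 24
  - 0.0.0.0/0 clear@0
  add 0.0.0.0/0 -> H3 at depth 0
  ? 133.185.168.3  path d0:H3→d1:-→d2:-→d3:-→d4:-→d5:-→d6:-→d7:-→d8:-→d9:-→d10:-→d11:-→d12:-→d13:-→d14:-→d15:-→d16:-→d17:-→d18:-→d19:-→d20:-→d21:-→d22:-→d23:-→d24:H0  best=H0
  add 133.185.168.9/32 -> H0 at depth 32
  ? 133.185.168.0  path d0:H3→d1:-→d2:-→d3:-→d4:-→d5:-→d6:-→d7:-→d8:-→d9:-→d10:-→d11:-→d12:-→d13:-→d14:-→d15:-→d16:-→d17:-→d18:-→d19:-→d20:-→d21:-→d22:-→d23:-→d24:H0→d25:-→d26:-→d27:-→d28:-  best=H0
  ? 133.169.168.0  path d0:H3→d1:-→d2:-→d3:-→d4:-→d5:-→d6:-→d7:-→d8:-→d9:-→d10:-→d11:-  best=H3
  add 133.185.160.0/20 -> H2 at depth 20
  ? 133.185.168.9  path d0:H3→d1:-→d2:-→d3:-→d4:-→d5:-→d6:-→d7:-→d8:-→d9:-→d10:-→d11:-→d12:-→d13:-→d14:-→d15:-→d16:-→d17:-→d18:-→d19:-→d20:H2→d21:-→d22:-→d23:-→d24:H0→d25:-→d26:-→d27:-→d28:-→d29:-→d30:-→d31:-→d32:H0  best=H0
  add 33.128.21.224/28 -> H2 at depth 28
  add 0.0.0.0/0 -> H2 at depth 0
  ? 33.128.21.226  path d0:H2→d1:-→d2:-→d3:-→d4:-→d5:-→d6:-→d7:-→d8:-→d9:-→d10:-→d11:-→d12:-→d13:-→d14:-→d15:-→d16:-→d17:-→d18:-→d19:-→d20:-→d21:-→d22:-→d23:-→d24:-→d25:-→d26:-→d27:-→d28:H2  best=H2
  - 133.185.160.0/20 clear@20
  add 133.176.0.0/12 -> H0 at depth 12
  - 133.185.168.0/24 clear@24
  add 133.0.0.0/8 -> H2 at depth 8
  add 0.0.0.0/0 -> H2 at depth 0
  - 133.0.0.0/8 clear@8
  add 33.128.16.0/20 -> H2 at depth 20
  add 133.185.160.0/20 -> H2 at depth 20
  ? 4.20.42.86  path d0:H2→d1:-→d2:-  best=H2
  ? 133.176.0.1  path d0:H2→d1:-→d2:-→d3:-→d4:-→d5:-→d6:-→d7:-→d8:-→d9:-→d10:-→d11:-→d12:H0  best=H0
  ? 22.217.58.117  path d0:H2→d1:-→d2:-  best=H2
  ? 133.185.160.7  path d0:H2→d1:-→d2:-→d3:-→d4:-→d5:-→d6:-→d7:-→d8:-→d9:-→d10:-→d11:-→d12:H0→d13:-→d14:-→d15:-→d16:-→d17:-→d18:-→d19:-→d20:H2  best=H2

== LOOKUPS ==
["H0","H0","H3","H0","H2","H2","H0","H2","H2"]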